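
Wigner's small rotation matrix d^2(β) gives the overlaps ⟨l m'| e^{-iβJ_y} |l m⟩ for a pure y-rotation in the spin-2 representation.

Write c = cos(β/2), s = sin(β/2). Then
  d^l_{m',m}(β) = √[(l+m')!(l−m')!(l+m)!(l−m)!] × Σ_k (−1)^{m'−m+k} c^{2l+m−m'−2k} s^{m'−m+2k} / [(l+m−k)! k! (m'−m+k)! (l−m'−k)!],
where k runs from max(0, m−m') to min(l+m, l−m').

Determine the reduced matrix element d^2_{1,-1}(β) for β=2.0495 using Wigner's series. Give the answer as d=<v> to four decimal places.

d=0.0575

d^2_{1,-1}(β=2.0495) via Wigner's sum:
With c≡cos(β/2)=0.519313 and s≡sin(β/2)=0.854584, N=[6·1·1·6]^{1/2}=6.000000
k: max(0,(-1)−(1))=0 … min(2+(-1),2−(1))=1
  k=0: (−1)^2·6.0000/(2)·0.5193^2·0.8546^2 = +0.590866
  k=1: (−1)^3·6.0000/(6)·0.5193^0·0.8546^4 = -0.533359
d^2_{1,-1}(2.0495) = +0.590866 -0.533359 = +0.057506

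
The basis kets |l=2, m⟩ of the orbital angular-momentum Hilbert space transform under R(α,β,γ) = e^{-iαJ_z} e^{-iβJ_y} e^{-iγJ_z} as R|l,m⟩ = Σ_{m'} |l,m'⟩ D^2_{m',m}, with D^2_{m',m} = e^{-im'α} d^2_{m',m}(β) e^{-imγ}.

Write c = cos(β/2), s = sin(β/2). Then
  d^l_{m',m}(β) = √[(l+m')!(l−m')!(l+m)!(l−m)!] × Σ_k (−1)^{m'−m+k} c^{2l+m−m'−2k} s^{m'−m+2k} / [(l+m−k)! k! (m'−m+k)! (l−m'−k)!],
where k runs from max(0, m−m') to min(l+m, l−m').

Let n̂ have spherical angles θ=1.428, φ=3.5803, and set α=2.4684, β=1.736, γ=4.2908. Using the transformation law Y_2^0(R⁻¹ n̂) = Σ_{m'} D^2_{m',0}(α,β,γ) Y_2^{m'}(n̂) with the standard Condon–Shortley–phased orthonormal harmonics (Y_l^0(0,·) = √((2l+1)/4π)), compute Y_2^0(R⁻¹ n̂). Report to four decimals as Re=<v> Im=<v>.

Need the full column D^2_{m',0} for m'=−2..2 at α=2.4684, β=1.736, γ=4.2908.
cos(β/2)=0.646354, sin(β/2)=0.763038
d^2_{-2,0}: single k=2 term ⇒ +0.595811;  D = +0.132587-0.580871i
d^2_{-1,0}: k∈[1..2] ⇒ +0.504699 -0.703370 = -0.198671;  D = +0.155328-0.123868i
d^2_{0,0}: k∈[0..2] ⇒ +0.174535 -0.972955 +0.338988 = -0.459433;  D = -0.459433+0.000000i
d^2_{1,0}: k∈[0..1] ⇒ -0.504699 +0.703370 = +0.198671;  D = -0.155328-0.123868i
d^2_{2,0}: single k=0 term ⇒ +0.595811;  D = +0.132587+0.580871i
Y_2^{m'}(θ=1.428,φ=3.5803) and Σ D·Y over m':
  (+0.1326-0.5809i)·(+0.2419-0.2911i)  (+0.1553-0.1239i)·(-0.0985+0.0462i)  (-0.4594+0.0000i)·(-0.2962+0.0000i)  (-0.1553-0.1239i)·(+0.0985+0.0462i)  (+0.1326+0.5809i)·(+0.2419+0.2911i)
Y_2^0(R⁻¹ n̂) = -0.157055+0.000000i

Re=-0.1571 Im=0.0000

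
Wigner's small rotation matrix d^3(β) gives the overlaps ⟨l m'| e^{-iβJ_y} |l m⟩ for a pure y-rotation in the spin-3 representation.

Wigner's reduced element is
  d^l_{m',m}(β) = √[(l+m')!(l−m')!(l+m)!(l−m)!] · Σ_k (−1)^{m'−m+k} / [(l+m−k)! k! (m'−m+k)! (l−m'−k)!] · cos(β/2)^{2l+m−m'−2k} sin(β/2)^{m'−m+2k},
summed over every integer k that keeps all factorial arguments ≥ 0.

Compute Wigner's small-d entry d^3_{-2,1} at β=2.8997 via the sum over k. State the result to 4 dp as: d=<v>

d^3_{-2,1}(β=2.8997) via Wigner's sum:
Half-angle: c=0.120652, s=0.992695. N=√(1·120·24·2)=75.894664
k∈{3,4} keeps every argument non-negative
  k=3: (−1)^0·75.8947/(12)·0.1207^3·0.9927^3 = +0.010866
  k=4: (−1)^1·75.8947/(24)·0.1207^1·0.9927^5 = -0.367801
d^3_{-2,1}(2.8997) = +0.010866 -0.367801 = -0.356934

d=-0.3569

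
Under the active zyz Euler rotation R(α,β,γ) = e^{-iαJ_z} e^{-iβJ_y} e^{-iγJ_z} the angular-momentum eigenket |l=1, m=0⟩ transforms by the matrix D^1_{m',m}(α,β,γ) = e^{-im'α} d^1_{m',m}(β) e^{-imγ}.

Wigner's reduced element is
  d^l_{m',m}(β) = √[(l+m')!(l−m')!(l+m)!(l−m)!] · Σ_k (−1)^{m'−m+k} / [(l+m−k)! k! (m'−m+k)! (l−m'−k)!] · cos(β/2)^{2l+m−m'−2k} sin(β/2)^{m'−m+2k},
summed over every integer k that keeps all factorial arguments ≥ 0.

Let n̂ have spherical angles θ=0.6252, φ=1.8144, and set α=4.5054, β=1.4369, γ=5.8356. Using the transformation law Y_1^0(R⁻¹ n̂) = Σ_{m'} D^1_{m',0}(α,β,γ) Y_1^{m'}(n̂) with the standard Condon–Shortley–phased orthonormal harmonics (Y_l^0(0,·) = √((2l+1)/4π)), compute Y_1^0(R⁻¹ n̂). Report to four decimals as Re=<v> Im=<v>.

Re=-0.2022 Im=0.0000

Need the full column D^1_{m',0} for m'=−1..1 at α=4.5054, β=1.4369, γ=5.8356.
cos(β/2)=0.752827, sin(β/2)=0.658219
d^1_{-1,0}: single k=1 term ⇒ +0.700778;  D = -0.144020-0.685819i
d^1_{0,0}: k∈[0..1] ⇒ +0.566748 -0.433252 = +0.133497;  D = +0.133497+0.000000i
d^1_{1,0}: single k=0 term ⇒ -0.700778;  D = +0.144020-0.685819i
Y_1^{m'}(θ=0.6252,φ=1.8144) and Σ D·Y over m':
  (-0.1440-0.6858i)·(-0.0488-0.1962i)  (+0.1335+0.0000i)·(+0.3962+0.0000i)  (+0.1440-0.6858i)·(+0.0488-0.1962i)
Y_1^0(R⁻¹ n̂) = -0.202224+0.000000i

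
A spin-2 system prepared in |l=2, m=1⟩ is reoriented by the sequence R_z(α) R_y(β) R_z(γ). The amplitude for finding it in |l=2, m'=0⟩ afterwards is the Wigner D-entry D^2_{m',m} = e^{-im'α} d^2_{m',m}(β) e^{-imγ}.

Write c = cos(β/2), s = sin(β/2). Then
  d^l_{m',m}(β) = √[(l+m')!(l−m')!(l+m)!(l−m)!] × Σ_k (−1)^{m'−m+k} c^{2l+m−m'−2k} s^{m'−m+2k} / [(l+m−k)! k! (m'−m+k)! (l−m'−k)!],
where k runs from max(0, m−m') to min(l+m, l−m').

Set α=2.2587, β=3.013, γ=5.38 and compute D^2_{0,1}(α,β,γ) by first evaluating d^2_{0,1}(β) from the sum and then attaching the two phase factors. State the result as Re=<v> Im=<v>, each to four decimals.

First d^2_{0,1}(β=3.013), then the phase factors e^{-i(0)α} and e^{-i(1)γ}:
Half-angle: c=0.064252, s=0.997934. N=√(2·2·6·1)=4.898979
Admissible k: 1..2 (factorial args all ≥0)
  k=1: (−1)^0·4.8990/(2)·0.0643^3·0.9979^1 = +0.000648
  k=2: (−1)^1·4.8990/(2)·0.0643^1·0.9979^3 = -0.156411
d^2_{0,1}(3.013) = +0.000648 -0.156411 = -0.155763
Phases: e^{-i·(0)·2.2587}=+1.000000+0.000000i, e^{-i·(1)·5.38}=+0.619112+0.785303i ⇒ D=-0.096435-0.122321i

Re=-0.0964 Im=-0.1223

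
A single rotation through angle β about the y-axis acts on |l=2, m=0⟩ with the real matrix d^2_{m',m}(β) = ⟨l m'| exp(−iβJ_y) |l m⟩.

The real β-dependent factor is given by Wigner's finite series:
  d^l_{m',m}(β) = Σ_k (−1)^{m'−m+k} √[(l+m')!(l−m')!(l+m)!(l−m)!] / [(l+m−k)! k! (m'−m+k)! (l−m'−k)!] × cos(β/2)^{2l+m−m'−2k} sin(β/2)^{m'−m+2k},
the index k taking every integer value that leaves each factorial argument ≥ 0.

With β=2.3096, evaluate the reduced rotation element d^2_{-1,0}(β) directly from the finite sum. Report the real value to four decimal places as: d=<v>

d=-0.6097

d^2_{-1,0}(β=2.3096) via Wigner's sum:
Half-angle: c=0.404101, s=0.914714. N=√(1·6·2·2)=4.898979
The bounds max(0,m−m')=1 and min(l+m,l−m')=2 give 2 terms
  k=1: (−1)^0·4.8990/(2)·0.4041^3·0.9147^1 = +0.147854
  k=2: (−1)^1·4.8990/(2)·0.4041^1·0.9147^3 = -0.757569
d^2_{-1,0}(2.3096) = +0.147854 -0.757569 = -0.609715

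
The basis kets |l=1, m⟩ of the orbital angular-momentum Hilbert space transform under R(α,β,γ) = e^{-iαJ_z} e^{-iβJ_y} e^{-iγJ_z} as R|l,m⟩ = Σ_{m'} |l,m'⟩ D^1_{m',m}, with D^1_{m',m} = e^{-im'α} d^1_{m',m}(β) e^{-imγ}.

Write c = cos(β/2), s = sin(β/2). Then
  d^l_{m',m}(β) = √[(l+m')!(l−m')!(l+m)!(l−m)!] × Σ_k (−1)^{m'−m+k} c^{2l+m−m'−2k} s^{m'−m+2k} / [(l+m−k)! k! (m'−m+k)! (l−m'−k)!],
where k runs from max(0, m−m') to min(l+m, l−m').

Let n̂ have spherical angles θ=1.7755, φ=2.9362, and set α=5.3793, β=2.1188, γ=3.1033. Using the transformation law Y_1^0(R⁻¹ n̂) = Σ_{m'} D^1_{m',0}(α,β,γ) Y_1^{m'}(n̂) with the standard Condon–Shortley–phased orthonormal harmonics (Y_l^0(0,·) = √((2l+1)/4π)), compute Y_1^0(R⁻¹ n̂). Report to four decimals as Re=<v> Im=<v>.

Re=-0.2610 Im=0.0000

Need the full column D^1_{m',0} for m'=−1..1 at α=5.3793, β=2.1188, γ=3.1033.
cos(β/2)=0.489395, sin(β/2)=0.872062
d^1_{-1,0}: single k=1 term ⇒ +0.603563;  D = +0.373341-0.474241i
d^1_{0,0}: k∈[0..1] ⇒ +0.239508 -0.760492 = -0.520984;  D = -0.520984+0.000000i
d^1_{1,0}: single k=0 term ⇒ -0.603563;  D = -0.373341-0.474241i
Y_1^{m'}(θ=1.7755,φ=2.9362) and Σ D·Y over m':
  (+0.3733-0.4742i)·(-0.3312-0.0690i)  (-0.5210+0.0000i)·(-0.0993+0.0000i)  (-0.3733-0.4742i)·(+0.3312-0.0690i)
Y_1^0(R⁻¹ n̂) = -0.260972+0.000000i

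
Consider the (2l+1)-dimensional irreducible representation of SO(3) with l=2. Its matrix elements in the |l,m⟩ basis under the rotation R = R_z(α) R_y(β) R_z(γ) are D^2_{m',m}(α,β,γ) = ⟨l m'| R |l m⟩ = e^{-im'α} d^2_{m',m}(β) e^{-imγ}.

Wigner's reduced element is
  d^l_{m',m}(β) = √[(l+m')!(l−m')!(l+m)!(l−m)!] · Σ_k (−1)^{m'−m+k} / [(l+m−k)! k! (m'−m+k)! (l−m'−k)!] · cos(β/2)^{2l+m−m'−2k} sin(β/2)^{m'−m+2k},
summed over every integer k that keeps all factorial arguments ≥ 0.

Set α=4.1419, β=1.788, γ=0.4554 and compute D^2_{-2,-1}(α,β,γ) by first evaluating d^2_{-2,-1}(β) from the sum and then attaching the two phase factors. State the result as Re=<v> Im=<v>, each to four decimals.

First d^2_{-2,-1}(β=1.788), then the phase factors e^{-i(-2)α} and e^{-i(-1)γ}:
With c≡cos(β/2)=0.626299 and s≡sin(β/2)=0.779583, N=[1·24·1·6]^{1/2}=12.000000
Admissible k: 1..1 (factorial args all ≥0)
  k=1: (−1)^0·12.0000/(6)·0.6263^3·0.7796^1 = +0.383034
d^2_{-2,-1}(1.788) = +0.383034
D = (-0.416706+0.909041i)·(+0.383034)·(+0.898085+0.439822i) = -0.296488+0.242506i

Re=-0.2965 Im=0.2425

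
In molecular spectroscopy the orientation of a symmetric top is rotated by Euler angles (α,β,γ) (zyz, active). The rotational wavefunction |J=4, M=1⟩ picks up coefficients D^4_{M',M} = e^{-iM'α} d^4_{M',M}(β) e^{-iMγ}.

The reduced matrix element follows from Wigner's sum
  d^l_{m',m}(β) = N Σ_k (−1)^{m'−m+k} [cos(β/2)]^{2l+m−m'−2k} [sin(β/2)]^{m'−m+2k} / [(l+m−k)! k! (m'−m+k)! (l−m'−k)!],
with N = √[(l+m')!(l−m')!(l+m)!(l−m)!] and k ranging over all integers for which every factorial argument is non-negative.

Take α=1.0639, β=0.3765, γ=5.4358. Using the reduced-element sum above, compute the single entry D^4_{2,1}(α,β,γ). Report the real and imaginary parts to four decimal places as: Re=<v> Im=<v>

Re=-0.1651 Im=0.5526

D^4_{2,1}(1.0639,0.3765,5.4358) = e^{-i·2·1.0639}·d^4_{2,1}(0.3765)·e^{-i·1·5.4358}. Compute d first:
With c≡cos(β/2)=0.982333 and s≡sin(β/2)=0.187140, N=[720·2·120·6]^{1/2}=1018.233765
k∈{0,1,2} keeps every argument non-negative
  k=0: (−1)^1·1018.2338/(240)·0.9823^7·0.1871^1 = -0.700834
  k=1: (−1)^2·1018.2338/(48)·0.9823^5·0.1871^3 = +0.127175
  k=2: (−1)^3·1018.2338/(72)·0.9823^3·0.1871^5 = -0.003077
d^4_{2,1}(0.3765) = -0.700834 +0.127175 -0.003077 = -0.576736
Phases: e^{-i·(2)·1.0639}=-0.528645-0.848843i, e^{-i·(1)·5.4358}=+0.661945+0.749552i ⇒ D=-0.165130+0.552591i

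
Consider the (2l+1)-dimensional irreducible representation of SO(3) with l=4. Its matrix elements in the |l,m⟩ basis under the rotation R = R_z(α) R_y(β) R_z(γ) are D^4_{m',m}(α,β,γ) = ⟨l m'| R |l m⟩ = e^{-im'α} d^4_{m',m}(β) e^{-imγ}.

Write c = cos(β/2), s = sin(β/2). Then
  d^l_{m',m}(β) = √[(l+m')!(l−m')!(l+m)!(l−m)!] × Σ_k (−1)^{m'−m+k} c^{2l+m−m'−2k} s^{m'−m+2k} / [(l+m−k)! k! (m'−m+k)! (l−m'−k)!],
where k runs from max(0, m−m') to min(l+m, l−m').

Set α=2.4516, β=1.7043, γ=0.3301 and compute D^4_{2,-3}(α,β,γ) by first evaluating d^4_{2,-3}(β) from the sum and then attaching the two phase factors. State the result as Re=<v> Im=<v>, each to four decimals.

Re=0.3131 Im=-0.3044

Split into d^4_{2,-3}(β=1.7043) × two z-phases.
c=cos(1.7043/2)=0.658366, s=sin(1.7043/2)=0.752698; N=√[720·2·1·5040]=2693.993318
Admissible k: 0..1 (factorial args all ≥0)
  k=0: (−1)^5·2693.9933/(240)·0.6584^3·0.7527^5 = -0.773911
  k=1: (−1)^6·2693.9933/(720)·0.6584^1·0.7527^7 = +0.337191
d^4_{2,-3}(1.7043) = -0.773911 +0.337191 = -0.436720
Phases: e^{-i·(2)·2.4516}=+0.189655+0.981851i, e^{-i·(-3)·0.3301}=+0.548439+0.836191i ⇒ D=+0.313128-0.304426i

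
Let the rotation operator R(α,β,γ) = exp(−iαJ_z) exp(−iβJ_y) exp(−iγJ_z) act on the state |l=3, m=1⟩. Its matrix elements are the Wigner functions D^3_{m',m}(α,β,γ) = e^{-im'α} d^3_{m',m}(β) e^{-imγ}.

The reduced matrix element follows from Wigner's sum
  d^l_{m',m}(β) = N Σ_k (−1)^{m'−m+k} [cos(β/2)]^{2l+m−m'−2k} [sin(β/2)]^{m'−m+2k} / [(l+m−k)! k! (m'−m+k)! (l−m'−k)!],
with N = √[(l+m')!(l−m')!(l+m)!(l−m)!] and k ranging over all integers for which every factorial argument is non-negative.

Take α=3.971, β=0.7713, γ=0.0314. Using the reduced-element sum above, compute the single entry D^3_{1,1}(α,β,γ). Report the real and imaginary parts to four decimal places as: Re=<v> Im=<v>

Split into d^3_{1,1}(β=0.7713) × two z-phases.
Half-angle: c=0.926554, s=0.376161. N=√(24·2·24·2)=48.000000
The bounds max(0,m−m')=0 and min(l+m,l−m')=2 give 3 terms
  k=0: (−1)^0·48.0000/(48)·0.9266^6·0.3762^0 = +0.632739
  k=1: (−1)^1·48.0000/(6)·0.9266^4·0.3762^2 = -0.834299
  k=2: (−1)^2·48.0000/(8)·0.9266^2·0.3762^4 = +0.103131
d^3_{1,1}(0.7713) = +0.632739 -0.834299 +0.103131 = -0.098429
Attach z-rotation phases: D = e^{-i(1)(3.971)}·(-0.098429)·e^{-i(1)(0.0314)} = +0.064158-0.074645i

Re=0.0642 Im=-0.0746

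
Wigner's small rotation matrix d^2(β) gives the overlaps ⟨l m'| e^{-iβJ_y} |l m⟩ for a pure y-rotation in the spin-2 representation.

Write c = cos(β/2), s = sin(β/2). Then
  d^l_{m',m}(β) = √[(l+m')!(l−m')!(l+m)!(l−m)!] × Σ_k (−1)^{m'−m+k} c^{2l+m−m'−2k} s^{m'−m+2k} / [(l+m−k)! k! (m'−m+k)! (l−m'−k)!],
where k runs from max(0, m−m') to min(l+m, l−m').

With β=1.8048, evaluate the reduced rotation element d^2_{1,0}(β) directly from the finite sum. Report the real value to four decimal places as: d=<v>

d=0.2762

d^2_{1,0}(β=1.8048) via Wigner's sum:
With c≡cos(β/2)=0.619728 and s≡sin(β/2)=0.784817, N=[6·1·2·2]^{1/2}=4.898979
k∈{0,1} keeps every argument non-negative
  k=0: (−1)^1·4.8990/(2)·0.6197^3·0.7848^1 = -0.457559
  k=1: (−1)^2·4.8990/(2)·0.6197^1·0.7848^3 = +0.733806
d^2_{1,0}(1.8048) = -0.457559 +0.733806 = +0.276247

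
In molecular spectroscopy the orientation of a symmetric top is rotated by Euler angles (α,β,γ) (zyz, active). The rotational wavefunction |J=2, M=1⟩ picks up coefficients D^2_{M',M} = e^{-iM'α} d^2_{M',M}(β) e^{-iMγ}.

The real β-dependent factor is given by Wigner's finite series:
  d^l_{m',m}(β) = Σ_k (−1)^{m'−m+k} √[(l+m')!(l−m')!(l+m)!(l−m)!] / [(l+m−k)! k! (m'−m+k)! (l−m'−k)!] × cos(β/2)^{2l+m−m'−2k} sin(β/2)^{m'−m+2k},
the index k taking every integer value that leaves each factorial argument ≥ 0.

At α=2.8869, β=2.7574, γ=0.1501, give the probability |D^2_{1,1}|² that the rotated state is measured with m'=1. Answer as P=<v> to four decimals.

P=0.0108

First d^2_{1,1}(β=2.7574), then the phase factors e^{-i(1)α} and e^{-i(1)γ}:
Half-angle: c=0.190917, s=0.981606. N=√(6·1·6·1)=6.000000
Admissible k: 0..1 (factorial args all ≥0)
  k=0: (−1)^0·6.0000/(6)·0.1909^4·0.9816^0 = +0.001329
  k=1: (−1)^1·6.0000/(2)·0.1909^2·0.9816^2 = -0.105362
d^2_{1,1}(2.7574) = +0.001329 -0.105362 = -0.104034
|D^2_{1,1}|² = |d^2_{1,1}(β)|² = (-0.104034)² = 0.010823 (the z-rotation phases have unit modulus)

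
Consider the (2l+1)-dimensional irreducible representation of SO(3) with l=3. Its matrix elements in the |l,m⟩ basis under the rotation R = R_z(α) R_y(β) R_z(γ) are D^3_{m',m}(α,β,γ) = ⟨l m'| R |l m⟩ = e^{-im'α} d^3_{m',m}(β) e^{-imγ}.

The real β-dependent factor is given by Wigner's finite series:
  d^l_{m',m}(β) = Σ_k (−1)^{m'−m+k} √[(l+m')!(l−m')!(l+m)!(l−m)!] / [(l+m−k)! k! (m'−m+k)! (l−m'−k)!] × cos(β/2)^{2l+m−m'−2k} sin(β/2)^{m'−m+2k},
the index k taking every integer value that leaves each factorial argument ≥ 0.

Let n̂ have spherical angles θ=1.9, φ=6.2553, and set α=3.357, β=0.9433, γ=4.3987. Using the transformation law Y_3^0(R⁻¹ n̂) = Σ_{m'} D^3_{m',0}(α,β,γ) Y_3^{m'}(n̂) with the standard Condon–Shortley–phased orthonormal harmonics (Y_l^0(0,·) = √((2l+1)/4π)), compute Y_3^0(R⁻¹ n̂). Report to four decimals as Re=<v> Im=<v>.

Re=-0.4719 Im=0.0000

Need the full column D^3_{m',0} for m'=−3..3 at α=3.357, β=0.9433, γ=4.3987.
cos(β/2)=0.890820, sin(β/2)=0.454357
d^3_{-3,0}: single k=3 term ⇒ +0.296535;  D = -0.236743-0.178566i
d^3_{-2,0}: k∈[2..3] ⇒ +0.712056 -0.185237 = +0.526819;  D = +0.478681+0.220005i
d^3_{-1,0}: k∈[1..3] ⇒ +0.882952 -0.689084 +0.059754 = +0.253621;  D = -0.247760-0.054210i
d^3_{0,0}: k∈[0..3] ⇒ +0.499734 -1.170027 +0.304376 -0.008798 = -0.374715;  D = -0.374715+0.000000i
d^3_{1,0}: k∈[0..2] ⇒ -0.882952 +0.689084 -0.059754 = -0.253621;  D = +0.247760-0.054210i
d^3_{2,0}: k∈[0..1] ⇒ +0.712056 -0.185237 = +0.526819;  D = +0.478681-0.220005i
d^3_{3,0}: single k=0 term ⇒ -0.296535;  D = +0.236743-0.178566i
Y_3^{m'}(θ=1.9,φ=6.2553) and Σ D·Y over m':
  (-0.2367-0.1786i)·(+0.3523+0.0295i)  (+0.4787+0.2200i)·(-0.2954-0.0165i)  (-0.2478-0.0542i)·(-0.1460-0.0041i)  (-0.3747+0.0000i)·(+0.2989+0.0000i)  (+0.2478-0.0542i)·(+0.1460-0.0041i)  (+0.4787-0.2200i)·(-0.2954+0.0165i)  (+0.2367-0.1786i)·(-0.3523+0.0295i)
Y_3^0(R⁻¹ n̂) = -0.471937-0.000000i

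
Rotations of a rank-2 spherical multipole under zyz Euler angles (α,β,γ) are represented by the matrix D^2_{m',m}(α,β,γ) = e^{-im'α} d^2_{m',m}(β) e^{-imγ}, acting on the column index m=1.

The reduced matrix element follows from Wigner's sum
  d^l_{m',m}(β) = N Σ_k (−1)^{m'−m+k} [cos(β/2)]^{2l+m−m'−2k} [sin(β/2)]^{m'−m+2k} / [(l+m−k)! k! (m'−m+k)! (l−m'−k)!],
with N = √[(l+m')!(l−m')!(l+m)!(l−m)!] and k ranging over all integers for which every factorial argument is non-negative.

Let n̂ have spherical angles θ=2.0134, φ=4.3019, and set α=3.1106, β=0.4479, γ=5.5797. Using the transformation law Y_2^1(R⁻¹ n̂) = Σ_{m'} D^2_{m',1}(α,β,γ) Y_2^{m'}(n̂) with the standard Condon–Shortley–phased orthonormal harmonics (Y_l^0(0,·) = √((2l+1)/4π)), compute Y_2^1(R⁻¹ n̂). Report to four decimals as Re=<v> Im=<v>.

Re=-0.0319 Im=0.1779

Need the full column D^2_{m',1} for m'=−2..2 at α=3.1106, β=0.4479, γ=5.5797.
cos(β/2)=0.975028, sin(β/2)=0.222083
d^2_{-2,1}: single k=3 term ⇒ +0.021360;  D = +0.017113+0.012781i
d^2_{-1,1}: k∈[2..3] ⇒ +0.140665 -0.002433 = +0.138232;  D = -0.108135-0.086110i
d^2_{0,1}: k∈[1..2] ⇒ +0.504245 -0.026160 = +0.478085;  D = +0.364584+0.309263i
d^2_{1,1}: k∈[0..1] ⇒ +0.903791 -0.140665 = +0.763126;  D = -0.566378-0.511447i
d^2_{2,1}: single k=0 term ⇒ -0.411714;  D = -0.296869-0.285267i
Y_2^{m'}(θ=2.0134,φ=4.3019) and Σ D·Y over m':
  (+0.0171+0.0128i)·(-0.2150-0.2308i)  (-0.1081-0.0861i)·(+0.1193-0.2742i)  (+0.3646+0.3093i)·(-0.1418+0.0000i)  (-0.5664-0.5114i)·(-0.1193-0.2742i)  (-0.2969-0.2853i)·(-0.2150+0.2308i)
Y_2^1(R⁻¹ n̂) = -0.031923+0.177906i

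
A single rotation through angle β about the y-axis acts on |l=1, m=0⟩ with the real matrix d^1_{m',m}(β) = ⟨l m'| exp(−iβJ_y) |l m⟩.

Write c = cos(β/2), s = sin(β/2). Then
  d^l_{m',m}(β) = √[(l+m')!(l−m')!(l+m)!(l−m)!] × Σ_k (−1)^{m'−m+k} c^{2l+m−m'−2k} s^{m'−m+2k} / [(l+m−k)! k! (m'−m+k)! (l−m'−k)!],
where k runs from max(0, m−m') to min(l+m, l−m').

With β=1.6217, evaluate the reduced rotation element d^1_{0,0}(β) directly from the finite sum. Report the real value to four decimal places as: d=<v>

d^1_{0,0}(β=1.6217) via Wigner's sum:
With c≡cos(β/2)=0.688883 and s≡sin(β/2)=0.724873, N=[1·1·1·1]^{1/2}=1.000000
The bounds max(0,m−m')=0 and min(l+m,l−m')=1 give 2 terms
  k=0: (−1)^0·1.0000/(1)·0.6889^2·0.7249^0 = +0.474559
  k=1: (−1)^1·1.0000/(1)·0.6889^0·0.7249^2 = -0.525441
d^1_{0,0}(1.6217) = +0.474559 -0.525441 = -0.050882

d=-0.0509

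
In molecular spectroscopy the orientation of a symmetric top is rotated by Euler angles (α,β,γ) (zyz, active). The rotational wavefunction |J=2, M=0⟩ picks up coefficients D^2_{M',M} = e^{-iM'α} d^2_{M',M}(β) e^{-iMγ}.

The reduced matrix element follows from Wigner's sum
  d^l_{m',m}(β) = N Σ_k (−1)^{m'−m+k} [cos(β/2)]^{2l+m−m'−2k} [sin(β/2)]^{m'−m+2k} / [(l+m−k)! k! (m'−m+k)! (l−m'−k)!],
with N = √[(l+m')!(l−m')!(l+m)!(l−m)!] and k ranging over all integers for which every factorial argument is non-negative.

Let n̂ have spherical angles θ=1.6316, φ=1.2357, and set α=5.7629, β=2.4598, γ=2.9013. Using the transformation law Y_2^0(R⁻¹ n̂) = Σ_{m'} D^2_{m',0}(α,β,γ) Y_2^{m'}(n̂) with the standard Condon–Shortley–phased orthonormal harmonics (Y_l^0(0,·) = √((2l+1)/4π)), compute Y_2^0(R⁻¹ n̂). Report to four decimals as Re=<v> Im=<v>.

Re=-0.3109 Im=0.0000

Need the full column D^2_{m',0} for m'=−2..2 at α=5.7629, β=2.4598, γ=2.9013.
cos(β/2)=0.334332, sin(β/2)=0.942455
d^2_{-2,0}: single k=2 term ⇒ +0.243194;  D = +0.122990-0.209802i
d^2_{-1,0}: k∈[1..2] ⇒ +0.086272 -0.685545 = -0.599273;  D = -0.519976+0.297915i
d^2_{0,0}: k∈[0..2] ⇒ +0.012494 -0.397134 +0.788939 = +0.404299;  D = +0.404299+0.000000i
d^2_{1,0}: k∈[0..1] ⇒ -0.086272 +0.685545 = +0.599273;  D = +0.519976+0.297915i
d^2_{2,0}: single k=0 term ⇒ +0.243194;  D = +0.122990+0.209802i
Y_2^{m'}(θ=1.6316,φ=1.2357) and Σ D·Y over m':
  (+0.1230-0.2098i)·(-0.3016-0.2390i)  (-0.5200+0.2979i)·(-0.0154+0.0443i)  (+0.4043+0.0000i)·(-0.3119+0.0000i)  (+0.5200+0.2979i)·(+0.0154+0.0443i)  (+0.1230+0.2098i)·(-0.3016+0.2390i)
Y_2^0(R⁻¹ n̂) = -0.310934+0.000000i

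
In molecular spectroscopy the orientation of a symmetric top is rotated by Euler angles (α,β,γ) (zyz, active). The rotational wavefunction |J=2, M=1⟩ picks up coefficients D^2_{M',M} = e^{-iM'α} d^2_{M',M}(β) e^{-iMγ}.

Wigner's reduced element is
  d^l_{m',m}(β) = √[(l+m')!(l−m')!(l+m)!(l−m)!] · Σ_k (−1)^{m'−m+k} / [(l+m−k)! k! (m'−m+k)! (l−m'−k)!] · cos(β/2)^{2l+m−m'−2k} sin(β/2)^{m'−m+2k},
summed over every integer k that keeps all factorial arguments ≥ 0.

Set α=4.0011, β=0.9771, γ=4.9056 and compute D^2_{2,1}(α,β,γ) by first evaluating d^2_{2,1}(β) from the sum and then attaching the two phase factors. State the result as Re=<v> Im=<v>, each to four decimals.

D^2_{2,1}(4.0011,0.9771,4.9056) = e^{-i·2·4.0011}·d^2_{2,1}(0.9771)·e^{-i·1·4.9056}. Compute d first:
With c≡cos(β/2)=0.883014 and s≡sin(β/2)=0.469346, N=[24·1·6·1]^{1/2}=12.000000
k∈{0} keeps every argument non-negative
  k=0: (−1)^1·12.0000/(6)·0.8830^3·0.4693^1 = -0.646288
d^2_{2,1}(0.9771) = -0.646288
Phases: e^{-i·(2)·4.0011}=-0.147676-0.989036i, e^{-i·(1)·4.9056}=+0.192011+0.981393i ⇒ D=-0.608983+0.216400i

Re=-0.6090 Im=0.2164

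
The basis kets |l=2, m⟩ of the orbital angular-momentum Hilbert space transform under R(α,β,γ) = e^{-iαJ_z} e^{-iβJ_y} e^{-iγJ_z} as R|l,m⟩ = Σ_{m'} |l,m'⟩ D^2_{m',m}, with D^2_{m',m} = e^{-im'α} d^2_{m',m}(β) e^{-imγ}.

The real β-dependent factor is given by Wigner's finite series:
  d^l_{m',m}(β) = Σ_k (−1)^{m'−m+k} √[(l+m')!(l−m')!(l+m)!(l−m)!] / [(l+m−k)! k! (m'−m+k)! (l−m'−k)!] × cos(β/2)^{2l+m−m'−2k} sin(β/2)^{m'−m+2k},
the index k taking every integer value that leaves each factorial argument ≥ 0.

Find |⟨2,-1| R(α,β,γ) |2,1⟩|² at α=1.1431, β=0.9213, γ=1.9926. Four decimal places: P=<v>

D^2_{-1,1}(1.1431,0.9213,1.9926) = e^{-i·-1·1.1431}·d^2_{-1,1}(0.9213)·e^{-i·1·1.9926}. Compute d first:
c=cos(0.9213/2)=0.895764, s=sin(0.9213/2)=0.444530; N=√[1·6·6·1]=6.000000
k∈{2,3} keeps every argument non-negative
  k=2: (−1)^0·6.0000/(2)·0.8958^2·0.4445^2 = +0.475676
  k=3: (−1)^1·6.0000/(6)·0.8958^0·0.4445^4 = -0.039049
d^2_{-1,1}(0.9213) = +0.475676 -0.039049 = +0.436627
|D^2_{-1,1}|² = |d^2_{-1,1}(β)|² = (+0.436627)² = 0.190643 (the z-rotation phases have unit modulus)

P=0.1906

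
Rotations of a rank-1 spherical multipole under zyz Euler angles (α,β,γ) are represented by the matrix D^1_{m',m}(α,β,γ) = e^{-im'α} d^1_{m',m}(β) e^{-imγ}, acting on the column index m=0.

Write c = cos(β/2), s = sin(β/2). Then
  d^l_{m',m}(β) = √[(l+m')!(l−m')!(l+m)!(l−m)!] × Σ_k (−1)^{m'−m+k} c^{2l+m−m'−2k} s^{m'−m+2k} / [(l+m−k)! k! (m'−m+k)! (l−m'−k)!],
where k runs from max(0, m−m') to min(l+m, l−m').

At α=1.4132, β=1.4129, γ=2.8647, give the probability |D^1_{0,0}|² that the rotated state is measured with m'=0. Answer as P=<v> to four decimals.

D^1_{0,0}(1.4132,1.4129,2.8647) = e^{-i·0·1.4132}·d^1_{0,0}(1.4129)·e^{-i·0·2.8647}. Compute d first:
c=cos(1.4129/2)=0.760671, s=sin(1.4129/2)=0.649137; N=√[1·1·1·1]=1.000000
k: max(0,(0)−(0))=0 … min(1+(0),1−(0))=1
  k=0: (−1)^0·1.0000/(1)·0.7607^2·0.6491^0 = +0.578621
  k=1: (−1)^1·1.0000/(1)·0.7607^0·0.6491^2 = -0.421379
d^1_{0,0}(1.4129) = +0.578621 -0.421379 = +0.157241
|D^1_{0,0}|² = |d^1_{0,0}(β)|² = (+0.157241)² = 0.024725 (the z-rotation phases have unit modulus)

P=0.0247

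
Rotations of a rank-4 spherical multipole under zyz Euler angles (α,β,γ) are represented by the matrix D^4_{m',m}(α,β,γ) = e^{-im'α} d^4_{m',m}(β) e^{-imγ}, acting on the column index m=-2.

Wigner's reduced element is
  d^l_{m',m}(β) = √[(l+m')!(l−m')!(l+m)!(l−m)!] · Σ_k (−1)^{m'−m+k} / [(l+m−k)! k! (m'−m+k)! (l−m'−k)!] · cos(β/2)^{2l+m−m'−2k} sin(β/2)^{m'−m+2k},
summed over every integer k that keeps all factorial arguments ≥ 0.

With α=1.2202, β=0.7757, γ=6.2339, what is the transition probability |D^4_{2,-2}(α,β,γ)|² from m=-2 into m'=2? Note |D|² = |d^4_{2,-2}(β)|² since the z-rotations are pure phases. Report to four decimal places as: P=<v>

D^4_{2,-2}(1.2202,0.7757,6.2339) = e^{-i·2·1.2202}·d^4_{2,-2}(0.7757)·e^{-i·-2·6.2339}. Compute d first:
With c≡cos(β/2)=0.925724 and s≡sin(β/2)=0.378199, N=[720·2·2·720]^{1/2}=1440.000000
k: max(0,(-2)−(2))=0 … min(4+(-2),4−(2))=2
  k=0: (−1)^4·1440.0000/(96)·0.9257^4·0.3782^4 = +0.225372
  k=1: (−1)^5·1440.0000/(120)·0.9257^2·0.3782^6 = -0.030093
  k=2: (−1)^6·1440.0000/(1440)·0.9257^0·0.3782^8 = +0.000419
d^4_{2,-2}(0.7757) = +0.225372 -0.030093 +0.000419 = +0.195697
|D^4_{2,-2}|² = |d^4_{2,-2}(β)|² = (+0.195697)² = 0.038297 (the z-rotation phases have unit modulus)

P=0.0383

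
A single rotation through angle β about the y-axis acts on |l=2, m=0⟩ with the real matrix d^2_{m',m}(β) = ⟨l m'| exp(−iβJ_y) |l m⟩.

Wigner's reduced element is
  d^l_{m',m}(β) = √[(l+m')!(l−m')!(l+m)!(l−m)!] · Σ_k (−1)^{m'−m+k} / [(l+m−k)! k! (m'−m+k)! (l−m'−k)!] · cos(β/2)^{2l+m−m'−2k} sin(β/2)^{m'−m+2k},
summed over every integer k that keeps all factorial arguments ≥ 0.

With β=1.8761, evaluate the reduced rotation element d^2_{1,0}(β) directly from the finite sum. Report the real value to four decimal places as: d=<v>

d^2_{1,0}(β=1.8761) via Wigner's sum:
c=cos(1.8761/2)=0.591362, s=sin(1.8761/2)=0.806406; N=√[6·1·2·2]=4.898979
The bounds max(0,m−m')=0 and min(l+m,l−m')=1 give 2 terms
  k=0: (−1)^1·4.8990/(2)·0.5914^3·0.8064^1 = -0.408497
  k=1: (−1)^2·4.8990/(2)·0.5914^1·0.8064^3 = +0.759610
d^2_{1,0}(1.8761) = -0.408497 +0.759610 = +0.351113

d=0.3511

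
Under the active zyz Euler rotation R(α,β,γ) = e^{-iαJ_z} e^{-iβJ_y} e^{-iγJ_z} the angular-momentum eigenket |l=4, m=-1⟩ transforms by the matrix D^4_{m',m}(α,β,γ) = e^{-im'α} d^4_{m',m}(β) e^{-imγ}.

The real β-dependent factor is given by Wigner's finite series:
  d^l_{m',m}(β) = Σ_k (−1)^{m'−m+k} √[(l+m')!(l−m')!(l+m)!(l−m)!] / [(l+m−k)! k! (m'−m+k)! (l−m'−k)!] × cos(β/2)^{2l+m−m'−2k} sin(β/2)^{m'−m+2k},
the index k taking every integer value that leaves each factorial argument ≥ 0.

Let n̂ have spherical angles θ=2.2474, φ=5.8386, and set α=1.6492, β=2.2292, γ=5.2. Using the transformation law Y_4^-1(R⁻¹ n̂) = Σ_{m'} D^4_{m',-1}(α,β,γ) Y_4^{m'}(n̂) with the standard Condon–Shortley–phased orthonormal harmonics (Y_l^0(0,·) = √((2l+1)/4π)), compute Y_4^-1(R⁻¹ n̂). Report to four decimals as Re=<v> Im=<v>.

Need the full column D^4_{m',-1} for m'=−4..4 at α=1.6492, β=2.2292, γ=5.2.
cos(β/2)=0.440537, sin(β/2)=0.897735
d^4_{-4,-1}: single k=3 term ⇒ +0.089836;  D = +0.064521-0.062510i
d^4_{-3,-1}: k∈[2..3] ⇒ +0.046758 -0.323623 = -0.276864;  D = +0.207632+0.183147i
d^4_{-2,-1}: k∈[1..3] ⇒ +0.012265 -0.254660 +0.705019 = +0.462624;  D = -0.277914+0.369845i
d^4_{-1,-1}: k∈[0..3] ⇒ +0.001419 -0.088365 +0.733907 -1.015902 = -0.368941;  D = -0.311403-0.197853i
d^4_{0,-1}: k∈[0..3] ⇒ -0.012928 +0.322122 -1.337680 +0.925834 = -0.102653;  D = -0.048094+0.090689i
d^4_{1,-1}: k∈[0..3] ⇒ +0.058910 -0.733907 +1.523853 -0.421875 = +0.426981;  D = -0.391728-0.169888i
d^4_{2,-1}: k∈[0..2] ⇒ -0.169773 +1.057529 -0.878323 = +0.009433;  D = -0.003064+0.008921i
d^4_{3,-1}: k∈[0..1] ⇒ +0.323623 -0.806347 = -0.482725;  D = -0.467430-0.120550i
d^4_{4,-1}: single k=0 term ⇒ -0.373061;  D = -0.064584+0.367428i
Y_4^{m'}(θ=2.2474,φ=5.8386) and Σ D·Y over m':
  (+0.0645-0.0625i)·(-0.0337+0.1600i)  (+0.2076+0.1831i)·(-0.0872-0.3611i)  (-0.2779+0.3698i)·(+0.2235+0.2755i)  (-0.3114-0.1979i)·(+0.0533+0.0254i)  (-0.0481+0.0907i)·(-0.3578+0.0000i)  (-0.3917-0.1699i)·(-0.0533+0.0254i)  (-0.0031+0.0089i)·(+0.2235-0.2755i)  (-0.4674-0.1206i)·(+0.0872-0.3611i)  (-0.0646+0.3674i)·(-0.0337-0.1600i)
Y_4^-1(R⁻¹ n̂) = -0.098889+0.034866i

Re=-0.0989 Im=0.0349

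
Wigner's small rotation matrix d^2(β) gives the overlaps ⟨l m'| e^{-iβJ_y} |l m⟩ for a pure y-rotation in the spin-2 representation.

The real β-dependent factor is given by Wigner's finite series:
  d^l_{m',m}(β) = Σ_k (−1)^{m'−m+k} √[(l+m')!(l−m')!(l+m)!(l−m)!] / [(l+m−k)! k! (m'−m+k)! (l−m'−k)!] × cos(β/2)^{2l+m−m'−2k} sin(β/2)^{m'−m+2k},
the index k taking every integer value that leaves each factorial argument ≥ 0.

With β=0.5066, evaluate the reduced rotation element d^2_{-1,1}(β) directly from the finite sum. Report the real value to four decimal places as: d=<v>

d=0.1726

d^2_{-1,1}(β=0.5066) via Wigner's sum:
With c≡cos(β/2)=0.968091 and s≡sin(β/2)=0.250600, N=[1·6·6·1]^{1/2}=6.000000
Admissible k: 2..3 (factorial args all ≥0)
  k=2: (−1)^0·6.0000/(2)·0.9681^2·0.2506^2 = +0.176569
  k=3: (−1)^1·6.0000/(6)·0.9681^0·0.2506^4 = -0.003944
d^2_{-1,1}(0.5066) = +0.176569 -0.003944 = +0.172626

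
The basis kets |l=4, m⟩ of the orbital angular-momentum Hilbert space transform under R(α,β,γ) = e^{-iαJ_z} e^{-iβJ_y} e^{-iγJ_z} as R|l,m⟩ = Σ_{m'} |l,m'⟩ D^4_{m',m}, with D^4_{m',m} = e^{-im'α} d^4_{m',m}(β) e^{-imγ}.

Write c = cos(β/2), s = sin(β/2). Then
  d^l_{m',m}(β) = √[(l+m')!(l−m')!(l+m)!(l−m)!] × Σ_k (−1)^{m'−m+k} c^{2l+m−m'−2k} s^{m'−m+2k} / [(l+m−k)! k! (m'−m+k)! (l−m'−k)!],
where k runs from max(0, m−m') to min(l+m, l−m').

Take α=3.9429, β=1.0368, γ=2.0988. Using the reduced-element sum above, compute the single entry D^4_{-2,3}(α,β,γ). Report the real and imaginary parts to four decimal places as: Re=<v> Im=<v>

Re=-0.0036 Im=0.1958

First d^4_{-2,3}(β=1.0368), then the phase factors e^{-i(-2)α} and e^{-i(3)γ}:
With c≡cos(β/2)=0.868613 and s≡sin(β/2)=0.495491, N=[2·720·5040·1]^{1/2}=2693.993318
Admissible k: 5..6 (factorial args all ≥0)
  k=5: (−1)^0·2693.9933/(240)·0.8686^3·0.4955^5 = +0.219707
  k=6: (−1)^1·2693.9933/(720)·0.8686^1·0.4955^7 = -0.023831
d^4_{-2,3}(1.0368) = +0.219707 -0.023831 = +0.195876
Phases: e^{-i·(-2)·3.9429}=-0.031813+0.999494i, e^{-i·(3)·2.0988}=+0.999913-0.013214i ⇒ D=-0.003644+0.195842i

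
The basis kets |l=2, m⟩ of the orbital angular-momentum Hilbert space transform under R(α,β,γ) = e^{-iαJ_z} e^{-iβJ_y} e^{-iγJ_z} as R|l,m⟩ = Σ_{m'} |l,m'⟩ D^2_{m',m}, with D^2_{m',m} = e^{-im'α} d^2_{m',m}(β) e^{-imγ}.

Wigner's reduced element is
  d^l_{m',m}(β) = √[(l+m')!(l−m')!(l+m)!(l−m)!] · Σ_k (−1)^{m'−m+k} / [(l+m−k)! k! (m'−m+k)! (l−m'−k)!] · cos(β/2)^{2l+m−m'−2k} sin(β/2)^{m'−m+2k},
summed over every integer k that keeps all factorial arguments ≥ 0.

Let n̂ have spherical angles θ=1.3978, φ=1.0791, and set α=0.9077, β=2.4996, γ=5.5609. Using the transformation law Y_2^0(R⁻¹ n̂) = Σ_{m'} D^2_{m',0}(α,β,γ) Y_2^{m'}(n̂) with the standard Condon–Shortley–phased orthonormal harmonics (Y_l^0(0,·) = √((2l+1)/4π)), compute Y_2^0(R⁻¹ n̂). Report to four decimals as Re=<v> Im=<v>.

Need the full column D^2_{m',0} for m'=−2..2 at α=0.9077, β=2.4996, γ=5.5609.
cos(β/2)=0.315512, sin(β/2)=0.948922
d^2_{-2,0}: single k=2 term ⇒ +0.219568;  D = -0.053173+0.213032i
d^2_{-1,0}: k∈[1..2] ⇒ +0.073005 -0.660363 = -0.587358;  D = -0.361554-0.462891i
d^2_{0,0}: k∈[0..2] ⇒ +0.009910 -0.358553 +0.810814 = +0.462171;  D = +0.462171+0.000000i
d^2_{1,0}: k∈[0..1] ⇒ -0.073005 +0.660363 = +0.587358;  D = +0.361554-0.462891i
d^2_{2,0}: single k=0 term ⇒ +0.219568;  D = -0.053173-0.213032i
Y_2^{m'}(θ=1.3978,φ=1.0791) and Σ D·Y over m':
  (-0.0532+0.2130i)·(-0.2077-0.3120i)  (-0.3616-0.4629i)·(+0.0618-0.1155i)  (+0.4622+0.0000i)·(-0.2874+0.0000i)  (+0.3616-0.4629i)·(-0.0618-0.1155i)  (-0.0532-0.2130i)·(-0.2077+0.3120i)
Y_2^0(R⁻¹ n̂) = -0.129414+0.000000i

Re=-0.1294 Im=0.0000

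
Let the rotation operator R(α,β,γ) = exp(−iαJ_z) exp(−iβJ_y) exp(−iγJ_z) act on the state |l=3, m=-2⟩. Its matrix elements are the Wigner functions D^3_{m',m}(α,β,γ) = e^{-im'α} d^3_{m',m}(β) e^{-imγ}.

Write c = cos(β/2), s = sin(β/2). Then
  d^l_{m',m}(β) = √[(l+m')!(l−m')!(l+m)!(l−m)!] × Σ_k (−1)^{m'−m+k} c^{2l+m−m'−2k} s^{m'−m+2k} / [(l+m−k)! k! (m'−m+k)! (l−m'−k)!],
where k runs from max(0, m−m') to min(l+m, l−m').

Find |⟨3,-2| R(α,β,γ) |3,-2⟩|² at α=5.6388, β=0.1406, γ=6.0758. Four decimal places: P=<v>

Split into d^3_{-2,-2}(β=0.1406) × two z-phases.
Half-angle: c=0.997530, s=0.070242. N=√(1·120·1·120)=120.000000
Admissible k: 0..1 (factorial args all ≥0)
  k=0: (−1)^0·120.0000/(120)·0.9975^6·0.0702^0 = +0.985271
  k=1: (−1)^1·120.0000/(24)·0.9975^4·0.0702^2 = -0.024427
d^3_{-2,-2}(0.1406) = +0.985271 -0.024427 = +0.960844
|D^3_{-2,-2}|² = |d^3_{-2,-2}(β)|² = (+0.960844)² = 0.923221 (the z-rotation phases have unit modulus)

P=0.9232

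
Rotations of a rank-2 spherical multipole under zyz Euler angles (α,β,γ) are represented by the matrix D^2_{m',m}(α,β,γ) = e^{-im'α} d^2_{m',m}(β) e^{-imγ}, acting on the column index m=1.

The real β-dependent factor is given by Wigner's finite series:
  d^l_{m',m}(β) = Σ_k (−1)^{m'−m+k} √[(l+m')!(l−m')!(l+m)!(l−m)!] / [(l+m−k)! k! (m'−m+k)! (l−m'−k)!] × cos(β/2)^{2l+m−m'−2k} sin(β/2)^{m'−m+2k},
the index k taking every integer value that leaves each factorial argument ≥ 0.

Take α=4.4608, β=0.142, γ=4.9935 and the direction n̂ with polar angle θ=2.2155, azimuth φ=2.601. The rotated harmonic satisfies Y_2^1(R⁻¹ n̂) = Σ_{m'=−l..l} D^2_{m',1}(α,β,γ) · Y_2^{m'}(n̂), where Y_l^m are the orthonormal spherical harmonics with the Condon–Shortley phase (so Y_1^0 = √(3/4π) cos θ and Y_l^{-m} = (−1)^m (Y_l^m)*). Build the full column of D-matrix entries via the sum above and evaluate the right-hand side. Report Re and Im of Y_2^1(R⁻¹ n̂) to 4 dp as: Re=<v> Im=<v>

Re=0.3377 Im=-0.1684

Need the full column D^2_{m',1} for m'=−2..2 at α=4.4608, β=0.142, γ=4.9935.
cos(β/2)=0.997481, sin(β/2)=0.070940
d^2_{-2,1}: single k=3 term ⇒ +0.000712;  D = -0.000503-0.000504i
d^2_{-1,1}: k∈[2..3] ⇒ +0.015022 -0.000025 = +0.014996;  D = +0.012918-0.007616i
d^2_{0,1}: k∈[1..2] ⇒ +0.172458 -0.000872 = +0.171585;  D = +0.047602+0.164850i
d^2_{1,1}: k∈[0..1] ⇒ +0.989960 -0.015022 = +0.974939;  D = -0.974514+0.028778i
d^2_{2,1}: single k=0 term ⇒ -0.140811;  D = -0.031013+0.137353i
Y_2^{m'}(θ=2.2155,φ=2.601) and Σ D·Y over m':
  (-0.0005-0.0005i)·(+0.1161+0.2178i)  (+0.0129-0.0076i)·(+0.3182+0.1910i)  (+0.0476+0.1649i)·(+0.0263+0.0000i)  (-0.9745+0.0288i)·(-0.3182+0.1910i)  (-0.0310+0.1374i)·(+0.1161-0.2178i)
Y_2^1(R⁻¹ n̂) = +0.337745-0.168355i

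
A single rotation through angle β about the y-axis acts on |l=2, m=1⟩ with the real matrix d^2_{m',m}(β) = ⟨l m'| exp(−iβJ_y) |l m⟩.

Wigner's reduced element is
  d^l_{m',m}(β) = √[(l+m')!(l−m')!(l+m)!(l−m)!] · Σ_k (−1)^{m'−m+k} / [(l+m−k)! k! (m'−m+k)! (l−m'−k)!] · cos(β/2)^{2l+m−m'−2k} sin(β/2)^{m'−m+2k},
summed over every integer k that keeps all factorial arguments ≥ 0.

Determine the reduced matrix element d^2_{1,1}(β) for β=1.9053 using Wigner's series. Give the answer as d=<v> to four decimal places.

d=-0.5564

d^2_{1,1}(β=1.9053) via Wigner's sum:
Half-angle: c=0.579525, s=0.814954. N=√(6·1·6·1)=6.000000
k∈{0,1} keeps every argument non-negative
  k=0: (−1)^0·6.0000/(6)·0.5795^4·0.8150^0 = +0.112795
  k=1: (−1)^1·6.0000/(2)·0.5795^2·0.8150^2 = -0.669164
d^2_{1,1}(1.9053) = +0.112795 -0.669164 = -0.556369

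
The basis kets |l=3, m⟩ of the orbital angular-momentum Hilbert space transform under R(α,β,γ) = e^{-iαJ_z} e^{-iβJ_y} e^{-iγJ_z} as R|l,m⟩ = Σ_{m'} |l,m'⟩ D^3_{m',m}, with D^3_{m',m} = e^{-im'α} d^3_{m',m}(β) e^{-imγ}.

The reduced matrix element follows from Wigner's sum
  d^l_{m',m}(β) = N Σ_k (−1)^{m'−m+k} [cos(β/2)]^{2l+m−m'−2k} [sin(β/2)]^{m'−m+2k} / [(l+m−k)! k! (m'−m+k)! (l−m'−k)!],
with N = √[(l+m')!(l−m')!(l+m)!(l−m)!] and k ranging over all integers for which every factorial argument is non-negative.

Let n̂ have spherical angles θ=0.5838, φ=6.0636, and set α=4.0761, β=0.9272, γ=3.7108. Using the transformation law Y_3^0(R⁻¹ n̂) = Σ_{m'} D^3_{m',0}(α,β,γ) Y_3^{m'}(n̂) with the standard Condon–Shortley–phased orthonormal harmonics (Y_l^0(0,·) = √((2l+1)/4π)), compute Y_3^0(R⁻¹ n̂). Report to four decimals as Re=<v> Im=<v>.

Need the full column D^3_{m',0} for m'=−3..3 at α=4.0761, β=0.9272, γ=3.7108.
cos(β/2)=0.894448, sin(β/2)=0.447171
d^3_{-3,0}: single k=3 term ⇒ +0.286155;  D = +0.269958-0.094908i
d^3_{-2,0}: k∈[2..3] ⇒ +0.701018 -0.175213 = +0.525805;  D = -0.154491+0.502597i
d^3_{-1,0}: k∈[1..3] ⇒ +0.886831 -0.664965 +0.055401 = +0.277267;  D = -0.164756-0.223007i
d^3_{0,0}: k∈[0..3] ⇒ +0.512073 -1.151890 +0.287904 -0.007995 = -0.359909;  D = -0.359909+0.000000i
d^3_{1,0}: k∈[0..2] ⇒ -0.886831 +0.664965 -0.055401 = -0.277267;  D = +0.164756-0.223007i
d^3_{2,0}: k∈[0..1] ⇒ +0.701018 -0.175213 = +0.525805;  D = -0.154491-0.502597i
d^3_{3,0}: single k=0 term ⇒ -0.286155;  D = -0.269958-0.094908i
Y_3^{m'}(θ=0.5838,φ=6.0636) and Σ D·Y over m':
  (+0.2700-0.0949i)·(+0.0553+0.0428i)  (-0.1545+0.5026i)·(+0.2345+0.1102i)  (-0.1648-0.2230i)·(+0.4313+0.0963i)  (-0.3599+0.0000i)·(+0.1497+0.0000i)  (+0.1648-0.2230i)·(-0.4313+0.0963i)  (-0.1545-0.5026i)·(+0.2345-0.1102i)  (-0.2700-0.0949i)·(-0.0553+0.0428i)
Y_3^0(R⁻¹ n̂) = -0.298314+0.000000i

Re=-0.2983 Im=0.0000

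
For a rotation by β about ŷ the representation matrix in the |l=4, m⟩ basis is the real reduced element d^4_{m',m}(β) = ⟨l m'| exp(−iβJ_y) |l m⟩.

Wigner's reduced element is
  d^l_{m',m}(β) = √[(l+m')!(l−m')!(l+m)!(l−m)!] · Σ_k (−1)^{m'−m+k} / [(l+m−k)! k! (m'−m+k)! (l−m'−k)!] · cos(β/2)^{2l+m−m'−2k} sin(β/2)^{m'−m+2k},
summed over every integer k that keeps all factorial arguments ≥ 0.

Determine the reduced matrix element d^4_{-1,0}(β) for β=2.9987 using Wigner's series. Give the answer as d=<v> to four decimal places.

d=-0.3040

d^4_{-1,0}(β=2.9987) via Wigner's sum:
With c≡cos(β/2)=0.071386 and s≡sin(β/2)=0.997449, N=[6·120·24·24]^{1/2}=643.987578
The bounds max(0,m−m')=1 and min(l+m,l−m')=4 give 4 terms
  k=1: (−1)^0·643.9876/(144)·0.0714^7·0.9974^1 = +0.000000
  k=2: (−1)^1·643.9876/(24)·0.0714^5·0.9974^3 = -0.000049
  k=3: (−1)^2·643.9876/(24)·0.0714^3·0.9974^5 = +0.009637
  k=4: (−1)^3·643.9876/(144)·0.0714^1·0.9974^7 = -0.313588
d^4_{-1,0}(2.9987) = +0.000000 -0.000049 +0.009637 -0.313588 = -0.304000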